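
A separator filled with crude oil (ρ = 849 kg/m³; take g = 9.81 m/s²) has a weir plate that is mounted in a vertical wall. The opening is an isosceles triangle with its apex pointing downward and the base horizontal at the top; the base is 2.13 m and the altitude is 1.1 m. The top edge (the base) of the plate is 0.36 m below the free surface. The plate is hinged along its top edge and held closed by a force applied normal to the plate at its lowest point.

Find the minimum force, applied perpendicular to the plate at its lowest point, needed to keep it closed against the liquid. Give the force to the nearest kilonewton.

P ≈ 3 kN

γ = ρg = 849 × 9.81 / 1000 = 8.32869 kN/m³.
With the apex down, the centroid sits h/3 = 1.1/3 = 0.366667 m below the base (the top edge), so the centroid depth is h_c = 0.36 + 0.366667 = 0.726667 m.
A = ½ × 2.13 × 1.1 = 1.1715 m².
Resultant F = γ·h_c·A = 8.32869 × 0.726667 × 1.1715 = 7.09013 kN.
I_c = b·h³/36 = 2.13 × 1.1³/36 = 0.0787508 m⁴.
Centre of pressure: y_p = y_c + I_c/(y_c·A) = 0.726667 + 0.0787508/(0.726667 × 1.1715) = 0.726667 + 0.0925076 = 0.819175 m along the plane.
The resultant acts 0.366667 + 0.0925076 = 0.459175 m (along the plate) below the hinge at the top edge, so the moment about the hinge is M = F × 0.459175 = 7.09013 × 0.459175 = 3.25561 kN·m.
A normal force at the bottom, 1.1 m from the hinge, must supply this moment: P = 3.25561/1.1 = 2.95965 kN.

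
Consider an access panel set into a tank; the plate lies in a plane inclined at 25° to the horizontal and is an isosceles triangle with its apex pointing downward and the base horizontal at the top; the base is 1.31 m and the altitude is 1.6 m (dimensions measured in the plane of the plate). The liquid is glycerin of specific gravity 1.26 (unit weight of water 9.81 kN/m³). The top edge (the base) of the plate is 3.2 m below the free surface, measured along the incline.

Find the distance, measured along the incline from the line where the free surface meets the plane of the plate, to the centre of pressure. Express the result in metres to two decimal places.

γ = 1.26 × 9.81 = 12.3606 kN/m³.
Let θ = 25° be the plate's angle to the horizontal; measure y along the incline from where the plane meets the free surface. Vertical depth h = y·sinθ with sinθ = 0.422618.
With the apex down, the centroid sits h/3 = 1.6/3 = 0.533333 m below the base (the top edge), so y_c = 3.2 + 0.533333 = 3.73333 m and h_c = 3.73333 × 0.422618 = 1.57777 m.
A = ½ × 1.31 × 1.6 = 1.048 m².
Resultant F = γ·h_c·A = 12.3606 × 1.57777 × 1.048 = 20.4383 kN.
I_c = b·h³/36 = 1.31 × 1.6³/36 = 0.149049 m⁴.
Centre of pressure: y_p = y_c + I_c/(y_c·A) = 3.73333 + 0.149049/(3.73333 × 1.048) = 3.73333 + 0.0380953 = 3.77143 m along the plane.

y_p = 3.77 m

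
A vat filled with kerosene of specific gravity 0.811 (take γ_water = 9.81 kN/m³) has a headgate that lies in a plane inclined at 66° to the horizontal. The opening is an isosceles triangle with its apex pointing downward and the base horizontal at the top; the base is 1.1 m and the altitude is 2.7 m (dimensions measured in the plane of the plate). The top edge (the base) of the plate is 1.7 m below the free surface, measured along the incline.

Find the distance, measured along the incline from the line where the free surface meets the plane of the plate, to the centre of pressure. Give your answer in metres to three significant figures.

γ = 0.811 × 9.81 = 7.95591 kN/m³.
Let θ = 66° be the plate's angle to the horizontal; measure y along the incline from where the plane meets the free surface. Vertical depth h = y·sinθ with sinθ = 0.913545.
With the apex down, the centroid sits h/3 = 2.7/3 = 0.9 m below the base (the top edge), so y_c = 1.7 + 0.9 = 2.6 m and h_c = 2.6 × 0.913545 = 2.37522 m.
A = ½ × 1.1 × 2.7 = 1.485 m².
Resultant F = γ·h_c·A = 7.95591 × 2.37522 × 1.485 = 28.0621 kN.
I_c = b·h³/36 = 1.1 × 2.7³/36 = 0.601425 m⁴.
Centre of pressure: y_p = y_c + I_c/(y_c·A) = 2.6 + 0.601425/(2.6 × 1.485) = 2.6 + 0.155769 = 2.75577 m along the plane.

y_p = 2.76 m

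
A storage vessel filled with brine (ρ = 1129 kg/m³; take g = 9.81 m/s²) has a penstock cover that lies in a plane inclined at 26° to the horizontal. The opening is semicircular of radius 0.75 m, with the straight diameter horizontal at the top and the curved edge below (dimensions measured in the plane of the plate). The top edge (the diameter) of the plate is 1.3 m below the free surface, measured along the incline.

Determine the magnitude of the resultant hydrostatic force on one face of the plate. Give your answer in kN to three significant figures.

F ≈ 6.94 kN

γ = ρg = 1129 × 9.81 / 1000 = 11.07549 kN/m³.
Let θ = 26° be the plate's angle to the horizontal; measure y along the incline from where the plane meets the free surface. Vertical depth h = y·sinθ with sinθ = 0.438371.
The centroid of a semicircle lies 4r/(3π) = 0.31831 m from the diameter, here below the top edge, so y_c = 1.3 + 0.31831 = 1.61831 m and h_c = 1.61831 × 0.438371 = 0.70942 m.
A = πr²/2 = π × 0.75²/2 = 0.883573 m².
Resultant F = γ·h_c·A = 11.07549 × 0.70942 × 0.883573 = 6.94239 kN.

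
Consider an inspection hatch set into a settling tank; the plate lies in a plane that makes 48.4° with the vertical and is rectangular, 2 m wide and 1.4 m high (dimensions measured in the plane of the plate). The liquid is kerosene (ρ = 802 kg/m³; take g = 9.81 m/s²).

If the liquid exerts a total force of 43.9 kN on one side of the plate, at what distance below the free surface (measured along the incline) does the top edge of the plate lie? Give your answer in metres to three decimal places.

y_top ≈ 2.302 m

γ = ρg = 802 × 9.81 / 1000 = 7.86762 kN/m³.
A = 2 × 1.4 = 2.8 m².
From F = γ·h_c·A, the centroid depth is h_c = 43.9/(7.86762 × 2.8) = 1.9928 m.
The plate makes 48.4° with the vertical, i.e. θ = 90° − 48.4° = 41.6° to the horizontal. Measuring y along the incline from the free-surface line, vertical depth h = y·sinθ with sinθ = 0.663926.
Along the incline, y_c = h_c/sinθ = 1.9928/0.663926 = 3.00154 m.
The centroid lies 1.4/2 = 0.7 m below the top edge, so the top edge sits at y_top = 3.00154 − 0.7 = 2.30154 m along the incline.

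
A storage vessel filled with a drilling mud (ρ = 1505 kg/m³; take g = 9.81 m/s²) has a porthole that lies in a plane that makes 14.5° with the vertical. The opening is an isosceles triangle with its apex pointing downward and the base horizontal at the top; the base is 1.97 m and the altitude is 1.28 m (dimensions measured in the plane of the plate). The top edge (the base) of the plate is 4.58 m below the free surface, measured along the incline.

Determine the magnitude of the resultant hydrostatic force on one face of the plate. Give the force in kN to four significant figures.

F ≈ 90.23 kN

γ = ρg = 1505 × 9.81 / 1000 = 14.76405 kN/m³.
The plate makes 14.5° with the vertical, i.e. θ = 90° − 14.5° = 75.5° to the horizontal. Measuring y along the incline from the free-surface line, vertical depth h = y·sinθ with sinθ = 0.968148.
With the apex down, the centroid sits h/3 = 1.28/3 = 0.426667 m below the base (the top edge), so y_c = 4.58 + 0.426667 = 5.00667 m and h_c = 5.00667 × 0.968148 = 4.8472 m.
A = ½ × 1.97 × 1.28 = 1.2608 m².
Resultant F = γ·h_c·A = 14.76405 × 4.8472 × 1.2608 = 90.2283 kN.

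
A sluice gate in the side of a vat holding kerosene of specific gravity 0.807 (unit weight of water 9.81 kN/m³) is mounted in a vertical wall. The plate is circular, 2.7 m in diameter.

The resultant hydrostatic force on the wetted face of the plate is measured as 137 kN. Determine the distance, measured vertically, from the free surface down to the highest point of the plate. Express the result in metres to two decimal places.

d_top ≈ 1.67 m

γ = 0.807 × 9.81 = 7.91667 kN/m³.
A = π(1.35)² = 5.72555 m².
From F = γ·h_c·A, the centroid depth is h_c = 137/(7.91667 × 5.72555) = 3.02246 m.
The centroid is at the centre, 1.35 m below the top of the plate, so the highest point sits at h_top = 3.02246 − 1.35 = 1.67246 m below the surface.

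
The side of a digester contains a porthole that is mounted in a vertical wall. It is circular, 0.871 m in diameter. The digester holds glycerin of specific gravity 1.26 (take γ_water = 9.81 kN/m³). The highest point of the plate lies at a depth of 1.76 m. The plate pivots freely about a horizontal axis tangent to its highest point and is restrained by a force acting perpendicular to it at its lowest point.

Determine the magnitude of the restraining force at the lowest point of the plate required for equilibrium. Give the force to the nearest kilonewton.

P ≈ 8 kN

γ = 1.26 × 9.81 = 12.3606 kN/m³.
The centroid is at the centre, 0.4355 m below the top of the plate, so the centroid depth is h_c = 1.76 + 0.4355 = 2.1955 m.
A = π(0.4355)² = 0.595835 m².
Resultant F = γ·h_c·A = 12.3606 × 2.1955 × 0.595835 = 16.1696 kN.
I_c = πr⁴/4 = π × 0.4355⁴/4 = 0.0282516 m⁴.
Centre of pressure: y_p = y_c + I_c/(y_c·A) = 2.1955 + 0.0282516/(2.1955 × 0.595835) = 2.1955 + 0.0215965 = 2.2171 m along the plane.
The resultant acts 0.4355 + 0.0215965 = 0.457097 m (along the plate) below the hinge at the top edge, so the moment about the hinge is M = F × 0.457097 = 16.1696 × 0.457097 = 7.39108 kN·m.
A normal force at the bottom, 0.871 m from the hinge, must supply this moment: P = 7.39108/0.871 = 8.48574 kN.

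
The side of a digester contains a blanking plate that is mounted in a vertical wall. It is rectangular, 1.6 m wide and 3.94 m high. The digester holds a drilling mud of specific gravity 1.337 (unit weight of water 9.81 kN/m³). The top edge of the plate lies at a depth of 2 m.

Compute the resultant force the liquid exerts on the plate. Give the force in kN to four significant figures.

F ≈ 328.3 kN

γ = 1.337 × 9.81 = 13.11597 kN/m³.
The centroid lies 3.94/2 = 1.97 m below the top edge, so the centroid depth is h_c = 2 + 1.97 = 3.97 m.
A = 1.6 × 3.94 = 6.304 m².
Resultant F = γ·h_c·A = 13.11597 × 3.97 × 6.304 = 328.252 kN.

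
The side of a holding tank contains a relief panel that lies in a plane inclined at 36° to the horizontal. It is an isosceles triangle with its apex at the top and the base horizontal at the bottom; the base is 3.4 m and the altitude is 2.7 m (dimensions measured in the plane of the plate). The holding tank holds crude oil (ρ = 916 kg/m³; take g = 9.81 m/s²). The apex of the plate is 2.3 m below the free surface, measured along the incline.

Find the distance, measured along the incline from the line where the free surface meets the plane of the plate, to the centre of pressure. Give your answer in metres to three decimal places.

y_p = 4.199 m

γ = ρg = 916 × 9.81 / 1000 = 8.98596 kN/m³.
Let θ = 36° be the plate's angle to the horizontal; measure y along the incline from where the plane meets the free surface. Vertical depth h = y·sinθ with sinθ = 0.587785.
With the apex up, the centroid sits 2h/3 = 2 × 2.7/3 = 1.8 m below the apex, so y_c = 2.3 + 1.8 = 4.1 m and h_c = 4.1 × 0.587785 = 2.40992 m.
A = ½ × 3.4 × 2.7 = 4.59 m².
Resultant F = γ·h_c·A = 8.98596 × 2.40992 × 4.59 = 99.3985 kN.
I_c = b·h³/36 = 3.4 × 2.7³/36 = 1.85895 m⁴.
Centre of pressure: y_p = y_c + I_c/(y_c·A) = 4.1 + 1.85895/(4.1 × 4.59) = 4.1 + 0.0987805 = 4.19878 m along the plane.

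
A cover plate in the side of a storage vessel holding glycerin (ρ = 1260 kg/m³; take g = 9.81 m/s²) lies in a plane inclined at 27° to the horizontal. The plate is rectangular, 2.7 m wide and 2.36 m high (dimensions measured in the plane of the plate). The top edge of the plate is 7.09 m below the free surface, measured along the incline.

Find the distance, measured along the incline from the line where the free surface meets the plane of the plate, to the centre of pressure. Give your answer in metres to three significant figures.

y_p = 8.33 m

γ = ρg = 1260 × 9.81 / 1000 = 12.3606 kN/m³.
Let θ = 27° be the plate's angle to the horizontal; measure y along the incline from where the plane meets the free surface. Vertical depth h = y·sinθ with sinθ = 0.453990.
The centroid lies 2.36/2 = 1.18 m below the top edge, so y_c = 7.09 + 1.18 = 8.27 m and h_c = 8.27 × 0.453990 = 3.7545 m.
A = 2.7 × 2.36 = 6.372 m².
Resultant F = γ·h_c·A = 12.3606 × 3.7545 × 6.372 = 295.711 kN.
I_c = b·h³/12 = 2.7 × 2.36³/12 = 2.95746 m⁴.
Centre of pressure: y_p = y_c + I_c/(y_c·A) = 8.27 + 2.95746/(8.27 × 6.372) = 8.27 + 0.0561226 = 8.32612 m along the plane.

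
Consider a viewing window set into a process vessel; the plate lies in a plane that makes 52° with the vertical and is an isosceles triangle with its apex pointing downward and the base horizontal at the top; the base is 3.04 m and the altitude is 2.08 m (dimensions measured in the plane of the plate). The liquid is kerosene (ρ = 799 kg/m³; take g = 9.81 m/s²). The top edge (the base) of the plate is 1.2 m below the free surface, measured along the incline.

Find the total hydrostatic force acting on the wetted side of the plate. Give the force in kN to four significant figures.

γ = ρg = 799 × 9.81 / 1000 = 7.83819 kN/m³.
The plate makes 52° with the vertical, i.e. θ = 90° − 52° = 38° to the horizontal. Measuring y along the incline from the free-surface line, vertical depth h = y·sinθ with sinθ = 0.615661.
With the apex down, the centroid sits h/3 = 2.08/3 = 0.693333 m below the base (the top edge), so y_c = 1.2 + 0.693333 = 1.89333 m and h_c = 1.89333 × 0.615661 = 1.16565 m.
A = ½ × 3.04 × 2.08 = 3.1616 m².
Resultant F = γ·h_c·A = 7.83819 × 1.16565 × 3.1616 = 28.8862 kN.

F ≈ 28.89 kN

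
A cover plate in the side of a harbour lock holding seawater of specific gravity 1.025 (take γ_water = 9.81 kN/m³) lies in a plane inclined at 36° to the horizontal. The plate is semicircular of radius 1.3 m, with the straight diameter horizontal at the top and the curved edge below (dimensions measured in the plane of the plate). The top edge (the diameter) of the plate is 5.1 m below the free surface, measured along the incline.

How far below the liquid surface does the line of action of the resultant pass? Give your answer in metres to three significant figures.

h_p = 3.33 m

γ = 1.025 × 9.81 = 10.05525 kN/m³.
Let θ = 36° be the plate's angle to the horizontal; measure y along the incline from where the plane meets the free surface. Vertical depth h = y·sinθ with sinθ = 0.587785.
The centroid of a semicircle lies 4r/(3π) = 0.551737 m from the diameter, here below the top edge, so y_c = 5.1 + 0.551737 = 5.65174 m and h_c = 5.65174 × 0.587785 = 3.32201 m.
A = πr²/2 = π × 1.3²/2 = 2.65465 m².
Resultant F = γ·h_c·A = 10.05525 × 3.32201 × 2.65465 = 88.675 kN.
I_c = (π/8 − 8/(9π))·r⁴ = 0.109757 × 1.3⁴ = 0.313477 m⁴.
Centre of pressure: y_p = y_c + I_c/(y_c·A) = 5.65174 + 0.313477/(5.65174 × 2.65465) = 5.65174 + 0.0208937 = 5.67263 m along the plane.
Vertically, h_p = y_p·sinθ = 5.67263 × 0.587785 = 3.33429 m.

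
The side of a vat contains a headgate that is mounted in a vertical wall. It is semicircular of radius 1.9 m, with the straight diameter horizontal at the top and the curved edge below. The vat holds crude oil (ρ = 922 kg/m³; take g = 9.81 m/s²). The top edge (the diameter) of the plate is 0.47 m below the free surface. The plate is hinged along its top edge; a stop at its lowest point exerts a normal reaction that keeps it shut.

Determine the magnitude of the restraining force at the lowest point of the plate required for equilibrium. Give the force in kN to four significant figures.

γ = ρg = 922 × 9.81 / 1000 = 9.04482 kN/m³.
The centroid of a semicircle lies 4r/(3π) = 0.806385 m from the diameter, here below the top edge, so the centroid depth is h_c = 0.47 + 0.806385 = 1.27638 m.
A = πr²/2 = π × 1.9²/2 = 5.67057 m².
Resultant F = γ·h_c·A = 9.04482 × 1.27638 × 5.67057 = 65.4646 kN.
I_c = (π/8 − 8/(9π))·r⁴ = 0.109757 × 1.9⁴ = 1.43036 m⁴.
Centre of pressure: y_p = y_c + I_c/(y_c·A) = 1.27638 + 1.43036/(1.27638 × 5.67057) = 1.27638 + 0.197624 = 1.474 m along the plane.
The resultant acts 0.806385 + 0.197624 = 1.00401 m (along the plate) below the hinge at the top edge, so the moment about the hinge is M = F × 1.00401 = 65.4646 × 1.00401 = 65.7271 kN·m.
A normal force at the bottom, 1.9 m from the hinge, must supply this moment: P = 65.7271/1.9 = 34.5932 kN.

P ≈ 34.59 kN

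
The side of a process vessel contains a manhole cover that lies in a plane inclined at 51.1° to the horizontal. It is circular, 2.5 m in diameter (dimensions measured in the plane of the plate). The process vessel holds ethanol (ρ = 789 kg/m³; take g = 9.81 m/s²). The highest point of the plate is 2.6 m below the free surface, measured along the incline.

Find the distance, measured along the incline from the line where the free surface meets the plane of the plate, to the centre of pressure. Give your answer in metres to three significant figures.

y_p = 3.95 m

γ = ρg = 789 × 9.81 / 1000 = 7.74009 kN/m³.
Let θ = 51.1° be the plate's angle to the horizontal; measure y along the incline from where the plane meets the free surface. Vertical depth h = y·sinθ with sinθ = 0.778243.
The centroid is at the centre, 1.25 m below the top of the plate, so y_c = 2.6 + 1.25 = 3.85 m and h_c = 3.85 × 0.778243 = 2.99624 m.
A = π(1.25)² = 4.90874 m².
Resultant F = γ·h_c·A = 7.74009 × 2.99624 × 4.90874 = 113.839 kN.
I_c = πr⁴/4 = π × 1.25⁴/4 = 1.91748 m⁴.
Centre of pressure: y_p = y_c + I_c/(y_c·A) = 3.85 + 1.91748/(3.85 × 4.90874) = 3.85 + 0.101461 = 3.95146 m along the plane.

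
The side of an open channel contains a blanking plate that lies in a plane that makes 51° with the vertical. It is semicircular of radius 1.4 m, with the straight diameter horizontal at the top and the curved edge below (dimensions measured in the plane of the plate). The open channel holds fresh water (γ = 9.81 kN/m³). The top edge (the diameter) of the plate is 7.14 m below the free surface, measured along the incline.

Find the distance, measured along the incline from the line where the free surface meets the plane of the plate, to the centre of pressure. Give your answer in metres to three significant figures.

y_p = 7.75 m

γ = 9.81 kN/m³.
The plate makes 51° with the vertical, i.e. θ = 90° − 51° = 39° to the horizontal. Measuring y along the incline from the free-surface line, vertical depth h = y·sinθ with sinθ = 0.629320.
The centroid of a semicircle lies 4r/(3π) = 0.594178 m from the diameter, here below the top edge, so y_c = 7.14 + 0.594178 = 7.73418 m and h_c = 7.73418 × 0.629320 = 4.86727 m.
A = πr²/2 = π × 1.4²/2 = 3.07876 m².
Resultant F = γ·h_c·A = 9.81 × 4.86727 × 3.07876 = 147.004 kN.
I_c = (π/8 − 8/(9π))·r⁴ = 0.109757 × 1.4⁴ = 0.421642 m⁴.
Centre of pressure: y_p = y_c + I_c/(y_c·A) = 7.73418 + 0.421642/(7.73418 × 3.07876) = 7.73418 + 0.0177074 = 7.75189 m along the plane.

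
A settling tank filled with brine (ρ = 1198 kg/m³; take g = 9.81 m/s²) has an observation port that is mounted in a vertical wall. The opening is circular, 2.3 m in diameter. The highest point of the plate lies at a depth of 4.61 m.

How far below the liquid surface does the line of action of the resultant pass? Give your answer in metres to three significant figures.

γ = ρg = 1198 × 9.81 / 1000 = 11.75238 kN/m³.
The centroid is at the centre, 1.15 m below the top of the plate, so the centroid depth is h_c = 4.61 + 1.15 = 5.76 m.
A = π(1.15)² = 4.15476 m².
Resultant F = γ·h_c·A = 11.75238 × 5.76 × 4.15476 = 281.251 kN.
I_c = πr⁴/4 = π × 1.15⁴/4 = 1.37367 m⁴.
Centre of pressure: y_p = y_c + I_c/(y_c·A) = 5.76 + 1.37367/(5.76 × 4.15476) = 5.76 + 0.0574003 = 5.8174 m along the plane.

h_p = 5.82 m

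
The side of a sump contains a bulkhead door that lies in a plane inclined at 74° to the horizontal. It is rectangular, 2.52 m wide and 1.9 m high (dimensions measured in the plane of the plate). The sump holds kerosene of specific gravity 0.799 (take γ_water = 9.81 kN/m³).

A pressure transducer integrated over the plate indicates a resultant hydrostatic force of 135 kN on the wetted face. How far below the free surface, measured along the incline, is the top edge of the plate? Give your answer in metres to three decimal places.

y_top ≈ 2.792 m

γ = 0.799 × 9.81 = 7.83819 kN/m³.
A = 2.52 × 1.9 = 4.788 m².
From F = γ·h_c·A, the centroid depth is h_c = 135/(7.83819 × 4.788) = 3.59719 m.
Let θ = 74° be the plate's angle to the horizontal; measure y along the incline from where the plane meets the free surface. Vertical depth h = y·sinθ with sinθ = 0.961262.
Along the incline, y_c = h_c/sinθ = 3.59719/0.961262 = 3.74215 m.
The centroid lies 1.9/2 = 0.95 m below the top edge, so the top edge sits at y_top = 3.74215 − 0.95 = 2.79215 m along the incline.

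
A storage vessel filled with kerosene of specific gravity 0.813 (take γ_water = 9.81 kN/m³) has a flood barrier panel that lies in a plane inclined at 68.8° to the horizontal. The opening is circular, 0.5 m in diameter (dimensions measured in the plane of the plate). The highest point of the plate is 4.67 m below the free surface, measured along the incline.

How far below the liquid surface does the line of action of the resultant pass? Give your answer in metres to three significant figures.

γ = 0.813 × 9.81 = 7.97553 kN/m³.
Let θ = 68.8° be the plate's angle to the horizontal; measure y along the incline from where the plane meets the free surface. Vertical depth h = y·sinθ with sinθ = 0.932324.
The centroid is at the centre, 0.25 m below the top of the plate, so y_c = 4.67 + 0.25 = 4.92 m and h_c = 4.92 × 0.932324 = 4.58703 m.
A = π(0.25)² = 0.19635 m².
Resultant F = γ·h_c·A = 7.97553 × 4.58703 × 0.19635 = 7.18327 kN.
I_c = πr⁴/4 = π × 0.25⁴/4 = 0.00306796 m⁴.
Centre of pressure: y_p = y_c + I_c/(y_c·A) = 4.92 + 0.00306796/(4.92 × 0.19635) = 4.92 + 0.0031758 = 4.92318 m along the plane.
Vertically, h_p = y_p·sinθ = 4.92318 × 0.932324 = 4.59 m.

h_p = 4.59 m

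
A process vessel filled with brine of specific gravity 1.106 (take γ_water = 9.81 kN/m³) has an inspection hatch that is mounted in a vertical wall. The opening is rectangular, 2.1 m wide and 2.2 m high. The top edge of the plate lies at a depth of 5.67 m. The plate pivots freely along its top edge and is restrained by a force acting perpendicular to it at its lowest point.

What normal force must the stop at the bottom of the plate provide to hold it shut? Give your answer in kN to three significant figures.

P ≈ 179 kN

γ = 1.106 × 9.81 = 10.84986 kN/m³.
The centroid lies 2.2/2 = 1.1 m below the top edge, so the centroid depth is h_c = 5.67 + 1.1 = 6.77 m.
A = 2.1 × 2.2 = 4.62 m².
Resultant F = γ·h_c·A = 10.84986 × 6.77 × 4.62 = 339.355 kN.
I_c = b·h³/12 = 2.1 × 2.2³/12 = 1.8634 m⁴.
Centre of pressure: y_p = y_c + I_c/(y_c·A) = 6.77 + 1.8634/(6.77 × 4.62) = 6.77 + 0.0595766 = 6.82958 m along the plane.
The resultant acts 1.1 + 0.0595766 = 1.15958 m (along the plate) below the hinge at the top edge, so the moment about the hinge is M = F × 1.15958 = 339.355 × 1.15958 = 393.509 kN·m.
A normal force at the bottom, 2.2 m from the hinge, must supply this moment: P = 393.509/2.2 = 178.868 kN.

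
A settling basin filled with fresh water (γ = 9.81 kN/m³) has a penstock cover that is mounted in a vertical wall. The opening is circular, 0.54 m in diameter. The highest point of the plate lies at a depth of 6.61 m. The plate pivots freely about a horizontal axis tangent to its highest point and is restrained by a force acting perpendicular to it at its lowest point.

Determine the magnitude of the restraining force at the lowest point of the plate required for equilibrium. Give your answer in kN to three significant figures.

γ = 9.81 kN/m³.
The centroid is at the centre, 0.27 m below the top of the plate, so the centroid depth is h_c = 6.61 + 0.27 = 6.88 m.
A = π(0.27)² = 0.229022 m².
Resultant F = γ·h_c·A = 9.81 × 6.88 × 0.229022 = 15.4573 kN.
I_c = πr⁴/4 = π × 0.27⁴/4 = 0.00417393 m⁴.
Centre of pressure: y_p = y_c + I_c/(y_c·A) = 6.88 + 0.00417393/(6.88 × 0.229022) = 6.88 + 0.00264899 = 6.88265 m along the plane.
The resultant acts 0.27 + 0.00264899 = 0.272649 m (along the plate) below the hinge at the top edge, so the moment about the hinge is M = F × 0.272649 = 15.4573 × 0.272649 = 4.21442 kN·m.
A normal force at the bottom, 0.54 m from the hinge, must supply this moment: P = 4.21442/0.54 = 7.80448 kN.

P ≈ 7.80 kN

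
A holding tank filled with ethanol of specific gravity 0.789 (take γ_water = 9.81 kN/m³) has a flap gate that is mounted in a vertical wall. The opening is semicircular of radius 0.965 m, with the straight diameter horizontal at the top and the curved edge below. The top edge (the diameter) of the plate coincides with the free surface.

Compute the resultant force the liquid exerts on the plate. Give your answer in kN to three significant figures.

γ = 0.789 × 9.81 = 7.74009 kN/m³.
The centroid of a semicircle lies 4r/(3π) = 0.409559 m from the diameter, here below the top edge, so the centroid depth is h_c = 0.409559 m.
A = πr²/2 = π × 0.965²/2 = 1.46276 m².
Resultant F = γ·h_c·A = 7.74009 × 0.409559 × 1.46276 = 4.63698 kN.

F ≈ 4.64 kN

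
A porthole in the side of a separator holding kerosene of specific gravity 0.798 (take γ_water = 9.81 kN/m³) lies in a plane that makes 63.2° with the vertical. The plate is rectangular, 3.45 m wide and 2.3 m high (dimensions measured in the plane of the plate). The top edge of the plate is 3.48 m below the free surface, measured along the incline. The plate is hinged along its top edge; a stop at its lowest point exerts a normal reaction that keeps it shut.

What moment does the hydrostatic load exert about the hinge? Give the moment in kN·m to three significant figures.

γ = 0.798 × 9.81 = 7.82838 kN/m³.
The plate makes 63.2° with the vertical, i.e. θ = 90° − 63.2° = 26.8° to the horizontal. Measuring y along the incline from the free-surface line, vertical depth h = y·sinθ with sinθ = 0.450878.
The centroid lies 2.3/2 = 1.15 m below the top edge, so y_c = 3.48 + 1.15 = 4.63 m and h_c = 4.63 × 0.450878 = 2.08757 m.
A = 3.45 × 2.3 = 7.935 m².
Resultant F = γ·h_c·A = 7.82838 × 2.08757 × 7.935 = 129.676 kN.
I_c = b·h³/12 = 3.45 × 2.3³/12 = 3.49801 m⁴.
Centre of pressure: y_p = y_c + I_c/(y_c·A) = 4.63 + 3.49801/(4.63 × 7.935) = 4.63 + 0.0952123 = 4.72521 m along the plane.
The resultant acts 1.15 + 0.0952123 = 1.24521 m (along the plate) below the hinge at the top edge, so the moment about the hinge is M = F × 1.24521 = 129.676 × 1.24521 = 161.474 kN·m.

M ≈ 161 kN·m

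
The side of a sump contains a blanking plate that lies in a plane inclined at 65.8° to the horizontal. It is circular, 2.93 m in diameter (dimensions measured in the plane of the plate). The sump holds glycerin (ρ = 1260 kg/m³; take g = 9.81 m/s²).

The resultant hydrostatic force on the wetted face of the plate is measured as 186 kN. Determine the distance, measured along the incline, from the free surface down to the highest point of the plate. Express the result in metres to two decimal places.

y_top ≈ 0.98 m

γ = ρg = 1260 × 9.81 / 1000 = 12.3606 kN/m³.
A = π(1.465)² = 6.74256 m².
From F = γ·h_c·A, the centroid depth is h_c = 186/(12.3606 × 6.74256) = 2.23177 m.
Let θ = 65.8° be the plate's angle to the horizontal; measure y along the incline from where the plane meets the free surface. Vertical depth h = y·sinθ with sinθ = 0.912120.
Along the incline, y_c = h_c/sinθ = 2.23177/0.912120 = 2.44679 m.
The centroid is at the centre, 1.465 m below the top of the plate, so the highest point sits at y_top = 2.44679 − 1.465 = 0.98179 m along the incline.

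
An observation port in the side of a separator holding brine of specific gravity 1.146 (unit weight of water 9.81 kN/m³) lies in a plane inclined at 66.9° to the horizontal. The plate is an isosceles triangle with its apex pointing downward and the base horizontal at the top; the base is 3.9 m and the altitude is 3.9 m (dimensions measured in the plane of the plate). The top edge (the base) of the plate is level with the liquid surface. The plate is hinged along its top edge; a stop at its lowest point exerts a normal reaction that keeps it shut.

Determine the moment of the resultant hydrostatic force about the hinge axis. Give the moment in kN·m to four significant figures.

γ = 1.146 × 9.81 = 11.24226 kN/m³.
Let θ = 66.9° be the plate's angle to the horizontal; measure y along the incline from where the plane meets the free surface. Vertical depth h = y·sinθ with sinθ = 0.919821.
With the apex down, the centroid sits h/3 = 3.9/3 = 1.3 m below the base (the top edge), so y_c = 1.3 m and h_c = 1.3 × 0.919821 = 1.19577 m.
A = ½ × 3.9 × 3.9 = 7.605 m².
Resultant F = γ·h_c·A = 11.24226 × 1.19577 × 7.605 = 102.235 kN.
I_c = b·h³/36 = 3.9 × 3.9³/36 = 6.42622 m⁴.
Centre of pressure: y_p = y_c + I_c/(y_c·A) = 1.3 + 6.42622/(1.3 × 7.605) = 1.3 + 0.649999 = 1.95 m along the plane.
The resultant acts 1.3 + 0.649999 = 1.95 m (along the plate) below the hinge at the top edge, so the moment about the hinge is M = F × 1.95 = 102.235 × 1.95 = 199.358 kN·m.

M ≈ 199.4 kN·m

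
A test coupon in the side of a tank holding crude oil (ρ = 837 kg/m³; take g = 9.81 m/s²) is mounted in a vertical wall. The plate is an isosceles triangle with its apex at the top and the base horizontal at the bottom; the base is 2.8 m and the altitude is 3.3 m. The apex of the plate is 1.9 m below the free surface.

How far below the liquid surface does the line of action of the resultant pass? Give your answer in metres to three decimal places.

γ = ρg = 837 × 9.81 / 1000 = 8.21097 kN/m³.
With the apex up, the centroid sits 2h/3 = 2 × 3.3/3 = 2.2 m below the apex, so the centroid depth is h_c = 1.9 + 2.2 = 4.1 m.
A = ½ × 2.8 × 3.3 = 4.62 m².
Resultant F = γ·h_c·A = 8.21097 × 4.1 × 4.62 = 155.532 kN.
I_c = b·h³/36 = 2.8 × 3.3³/36 = 2.7951 m⁴.
Centre of pressure: y_p = y_c + I_c/(y_c·A) = 4.1 + 2.7951/(4.1 × 4.62) = 4.1 + 0.147561 = 4.24756 m along the plane.

h_p = 4.248 m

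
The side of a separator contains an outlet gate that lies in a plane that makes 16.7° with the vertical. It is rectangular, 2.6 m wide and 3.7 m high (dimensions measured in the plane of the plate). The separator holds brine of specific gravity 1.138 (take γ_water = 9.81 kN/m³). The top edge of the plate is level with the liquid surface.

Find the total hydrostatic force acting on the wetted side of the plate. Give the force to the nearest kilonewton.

F ≈ 190 kN

γ = 1.138 × 9.81 = 11.16378 kN/m³.
The plate makes 16.7° with the vertical, i.e. θ = 90° − 16.7° = 73.3° to the horizontal. Measuring y along the incline from the free-surface line, vertical depth h = y·sinθ with sinθ = 0.957822.
The centroid lies 3.7/2 = 1.85 m below the top edge, so y_c = 1.85 m and h_c = 1.85 × 0.957822 = 1.77197 m.
A = 2.6 × 3.7 = 9.62 m².
Resultant F = γ·h_c·A = 11.16378 × 1.77197 × 9.62 = 190.302 kN.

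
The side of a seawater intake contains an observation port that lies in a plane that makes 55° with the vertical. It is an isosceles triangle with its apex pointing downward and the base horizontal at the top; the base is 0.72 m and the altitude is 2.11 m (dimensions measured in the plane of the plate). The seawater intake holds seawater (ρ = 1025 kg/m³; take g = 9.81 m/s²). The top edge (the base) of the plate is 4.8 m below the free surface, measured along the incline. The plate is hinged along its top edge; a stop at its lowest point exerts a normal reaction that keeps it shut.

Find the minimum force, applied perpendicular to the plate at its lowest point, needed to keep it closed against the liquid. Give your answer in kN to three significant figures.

P ≈ 8.55 kN

γ = ρg = 1025 × 9.81 / 1000 = 10.05525 kN/m³.
The plate makes 55° with the vertical, i.e. θ = 90° − 55° = 35° to the horizontal. Measuring y along the incline from the free-surface line, vertical depth h = y·sinθ with sinθ = 0.573576.
With the apex down, the centroid sits h/3 = 2.11/3 = 0.703333 m below the base (the top edge), so y_c = 4.8 + 0.703333 = 5.50333 m and h_c = 5.50333 × 0.573576 = 3.15658 m.
A = ½ × 0.72 × 2.11 = 0.7596 m².
Resultant F = γ·h_c·A = 10.05525 × 3.15658 × 0.7596 = 24.1099 kN.
I_c = b·h³/36 = 0.72 × 2.11³/36 = 0.187879 m⁴.
Centre of pressure: y_p = y_c + I_c/(y_c·A) = 5.50333 + 0.187879/(5.50333 × 0.7596) = 5.50333 + 0.0449436 = 5.54827 m along the plane.
The resultant acts 0.703333 + 0.0449436 = 0.748277 m (along the plate) below the hinge at the top edge, so the moment about the hinge is M = F × 0.748277 = 24.1099 × 0.748277 = 18.0409 kN·m.
A normal force at the bottom, 2.11 m from the hinge, must supply this moment: P = 18.0409/2.11 = 8.55019 kN.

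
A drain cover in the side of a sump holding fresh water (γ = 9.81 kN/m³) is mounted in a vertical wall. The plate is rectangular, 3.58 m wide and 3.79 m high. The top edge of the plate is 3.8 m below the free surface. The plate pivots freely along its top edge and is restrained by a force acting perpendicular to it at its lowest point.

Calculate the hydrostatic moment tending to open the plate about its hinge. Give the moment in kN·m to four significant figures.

M ≈ 1596 kN·m

γ = 9.81 kN/m³.
The centroid lies 3.79/2 = 1.895 m below the top edge, so the centroid depth is h_c = 3.8 + 1.895 = 5.695 m.
A = 3.58 × 3.79 = 13.5682 m².
Resultant F = γ·h_c·A = 9.81 × 5.695 × 13.5682 = 758.028 kN.
I_c = b·h³/12 = 3.58 × 3.79³/12 = 16.2412 m⁴.
Centre of pressure: y_p = y_c + I_c/(y_c·A) = 5.695 + 16.2412/(5.695 × 13.5682) = 5.695 + 0.210185 = 5.90519 m along the plane.
The resultant acts 1.895 + 0.210185 = 2.10519 m (along the plate) below the hinge at the top edge, so the moment about the hinge is M = F × 2.10519 = 758.028 × 2.10519 = 1595.79 kN·m.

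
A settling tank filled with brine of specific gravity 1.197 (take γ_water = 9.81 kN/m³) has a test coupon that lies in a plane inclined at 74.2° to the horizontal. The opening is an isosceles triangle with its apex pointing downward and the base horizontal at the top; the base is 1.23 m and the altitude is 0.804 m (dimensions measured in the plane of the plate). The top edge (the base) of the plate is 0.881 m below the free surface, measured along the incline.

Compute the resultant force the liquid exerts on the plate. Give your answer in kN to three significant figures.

F ≈ 6.42 kN

γ = 1.197 × 9.81 = 11.74257 kN/m³.
Let θ = 74.2° be the plate's angle to the horizontal; measure y along the incline from where the plane meets the free surface. Vertical depth h = y·sinθ with sinθ = 0.962218.
With the apex down, the centroid sits h/3 = 0.804/3 = 0.268 m below the base (the top edge), so y_c = 0.881 + 0.268 = 1.149 m and h_c = 1.149 × 0.962218 = 1.10559 m.
A = ½ × 1.23 × 0.804 = 0.49446 m².
Resultant F = γ·h_c·A = 11.74257 × 1.10559 × 0.49446 = 6.41931 kN.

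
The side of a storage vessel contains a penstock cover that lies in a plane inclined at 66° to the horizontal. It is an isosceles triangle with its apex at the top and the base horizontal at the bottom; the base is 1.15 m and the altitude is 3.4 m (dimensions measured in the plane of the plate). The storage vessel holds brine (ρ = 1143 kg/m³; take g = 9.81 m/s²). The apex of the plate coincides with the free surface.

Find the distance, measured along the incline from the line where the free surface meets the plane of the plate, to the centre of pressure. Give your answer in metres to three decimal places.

γ = ρg = 1143 × 9.81 / 1000 = 11.21283 kN/m³.
Let θ = 66° be the plate's angle to the horizontal; measure y along the incline from where the plane meets the free surface. Vertical depth h = y·sinθ with sinθ = 0.913545.
With the apex up, the centroid sits 2h/3 = 2 × 3.4/3 = 2.26667 m below the apex, so y_c = 2.26667 m and h_c = 2.26667 × 0.913545 = 2.07071 m.
A = ½ × 1.15 × 3.4 = 1.955 m².
Resultant F = γ·h_c·A = 11.21283 × 2.07071 × 1.955 = 45.3922 kN.
I_c = b·h³/36 = 1.15 × 3.4³/36 = 1.25554 m⁴.
Centre of pressure: y_p = y_c + I_c/(y_c·A) = 2.26667 + 1.25554/(2.26667 × 1.955) = 2.26667 + 0.283332 = 2.55 m along the plane.

y_p = 2.550 m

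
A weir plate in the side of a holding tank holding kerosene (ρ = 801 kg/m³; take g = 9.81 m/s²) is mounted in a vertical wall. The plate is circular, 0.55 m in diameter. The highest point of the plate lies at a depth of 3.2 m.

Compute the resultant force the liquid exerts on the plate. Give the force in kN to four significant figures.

F ≈ 6.487 kN

γ = ρg = 801 × 9.81 / 1000 = 7.85781 kN/m³.
The centroid is at the centre, 0.275 m below the top of the plate, so the centroid depth is h_c = 3.2 + 0.275 = 3.475 m.
A = π(0.275)² = 0.237583 m².
Resultant F = γ·h_c·A = 7.85781 × 3.475 × 0.237583 = 6.48742 kN.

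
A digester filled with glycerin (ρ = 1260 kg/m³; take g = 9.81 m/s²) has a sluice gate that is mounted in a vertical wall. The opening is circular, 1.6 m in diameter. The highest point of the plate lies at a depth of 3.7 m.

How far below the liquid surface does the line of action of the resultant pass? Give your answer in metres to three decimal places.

γ = ρg = 1260 × 9.81 / 1000 = 12.3606 kN/m³.
The centroid is at the centre, 0.8 m below the top of the plate, so the centroid depth is h_c = 3.7 + 0.8 = 4.5 m.
A = π(0.8)² = 2.01062 m².
Resultant F = γ·h_c·A = 12.3606 × 4.5 × 2.01062 = 111.836 kN.
I_c = πr⁴/4 = π × 0.8⁴/4 = 0.321699 m⁴.
Centre of pressure: y_p = y_c + I_c/(y_c·A) = 4.5 + 0.321699/(4.5 × 2.01062) = 4.5 + 0.0355555 = 4.53556 m along the plane.

h_p = 4.536 m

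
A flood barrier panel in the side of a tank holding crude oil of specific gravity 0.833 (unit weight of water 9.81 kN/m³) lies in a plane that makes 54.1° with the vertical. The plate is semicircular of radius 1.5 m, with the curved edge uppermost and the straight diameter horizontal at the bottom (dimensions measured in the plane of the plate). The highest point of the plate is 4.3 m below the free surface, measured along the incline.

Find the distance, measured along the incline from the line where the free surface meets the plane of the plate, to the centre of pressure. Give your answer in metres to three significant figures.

y_p = 5.19 m

γ = 0.833 × 9.81 = 8.17173 kN/m³.
The plate makes 54.1° with the vertical, i.e. θ = 90° − 54.1° = 35.9° to the horizontal. Measuring y along the incline from the free-surface line, vertical depth h = y·sinθ with sinθ = 0.586372.
The centroid lies 4r/(3π) = 0.63662 m above the diameter, so r − 4r/(3π) = 1.5 − 0.63662 = 0.86338 m below the topmost point, so y_c = 4.3 + 0.86338 = 5.16338 m and h_c = 5.16338 × 0.586372 = 3.02766 m.
A = πr²/2 = π × 1.5²/2 = 3.53429 m².
Resultant F = γ·h_c·A = 8.17173 × 3.02766 × 3.53429 = 87.4426 kN.
I_c = (π/8 − 8/(9π))·r⁴ = 0.109757 × 1.5⁴ = 0.555645 m⁴.
Centre of pressure: y_p = y_c + I_c/(y_c·A) = 5.16338 + 0.555645/(5.16338 × 3.53429) = 5.16338 + 0.0304482 = 5.19383 m along the plane.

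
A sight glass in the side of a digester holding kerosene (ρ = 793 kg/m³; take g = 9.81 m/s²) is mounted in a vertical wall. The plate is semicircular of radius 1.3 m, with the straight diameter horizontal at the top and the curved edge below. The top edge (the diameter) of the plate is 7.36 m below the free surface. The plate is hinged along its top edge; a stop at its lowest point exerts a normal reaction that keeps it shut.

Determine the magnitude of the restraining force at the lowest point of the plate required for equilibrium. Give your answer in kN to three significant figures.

P ≈ 71.2 kN

γ = ρg = 793 × 9.81 / 1000 = 7.77933 kN/m³.
The centroid of a semicircle lies 4r/(3π) = 0.551737 m from the diameter, here below the top edge, so the centroid depth is h_c = 7.36 + 0.551737 = 7.91174 m.
A = πr²/2 = π × 1.3²/2 = 2.65465 m².
Resultant F = γ·h_c·A = 7.77933 × 7.91174 × 2.65465 = 163.388 kN.
I_c = (π/8 − 8/(9π))·r⁴ = 0.109757 × 1.3⁴ = 0.313477 m⁴.
Centre of pressure: y_p = y_c + I_c/(y_c·A) = 7.91174 + 0.313477/(7.91174 × 2.65465) = 7.91174 + 0.0149254 = 7.92667 m along the plane.
The resultant acts 0.551737 + 0.0149254 = 0.566662 m (along the plate) below the hinge at the top edge, so the moment about the hinge is M = F × 0.566662 = 163.388 × 0.566662 = 92.5858 kN·m.
A normal force at the bottom, 1.3 m from the hinge, must supply this moment: P = 92.5858/1.3 = 71.2198 kN.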